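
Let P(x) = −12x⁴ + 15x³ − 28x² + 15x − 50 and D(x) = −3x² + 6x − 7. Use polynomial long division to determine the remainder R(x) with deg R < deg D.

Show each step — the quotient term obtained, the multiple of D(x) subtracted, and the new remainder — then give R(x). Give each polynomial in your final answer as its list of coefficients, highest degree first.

R = [-8]

Step 1: lead(−12x⁴ + 15x³ − 28x² + 15x − 50) ÷ lead(D) = −12x⁴ ÷ −3x² = 4x². Subtract (4x²)·D = −12x⁴ + 24x³ − 28x². Remainder: −9x³ + 15x − 50.
Step 2: lead(−9x³ + 15x − 50) ÷ lead(D) = −9x³ ÷ −3x² = 3x. Subtract (3x)·D = −9x³ + 18x² − 21x. Remainder: −18x² + 36x − 50.
Step 3: lead(−18x² + 36x − 50) ÷ lead(D) = −18x² ÷ −3x² = 6. Subtract (6)·D = −18x² + 36x − 42. Remainder: −8.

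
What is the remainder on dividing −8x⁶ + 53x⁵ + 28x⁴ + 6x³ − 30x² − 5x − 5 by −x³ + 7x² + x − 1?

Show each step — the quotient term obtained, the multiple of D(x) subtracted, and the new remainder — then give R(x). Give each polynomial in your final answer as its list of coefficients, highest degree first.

Step 1: lead(−8x⁶ + 53x⁵ + 28x⁴ + 6x³ − 30x² − 5x − 5) ÷ lead(D) = −8x⁶ ÷ −x³ = 8x³. Subtract (8x³)·D = −8x⁶ + 56x⁵ + 8x⁴ − 8x³. Remainder: −3x⁵ + 20x⁴ + 14x³ − 30x² − 5x − 5.
Step 2: lead(−3x⁵ + 20x⁴ + 14x³ − 30x² − 5x − 5) ÷ lead(D) = −3x⁵ ÷ −x³ = 3x². Subtract (3x²)·D = −3x⁵ + 21x⁴ + 3x³ − 3x². Remainder: −x⁴ + 11x³ − 27x² − 5x − 5.
Step 3: lead(−x⁴ + 11x³ − 27x² − 5x − 5) ÷ lead(D) = −x⁴ ÷ −x³ = x. Subtract (x)·D = −x⁴ + 7x³ + x² − x. Remainder: 4x³ − 28x² − 4x − 5.
Step 4: lead(4x³ − 28x² − 4x − 5) ÷ lead(D) = 4x³ ÷ −x³ = −4. Subtract (−4)·D = 4x³ − 28x² − 4x + 4. Remainder: −9.

R = [-9]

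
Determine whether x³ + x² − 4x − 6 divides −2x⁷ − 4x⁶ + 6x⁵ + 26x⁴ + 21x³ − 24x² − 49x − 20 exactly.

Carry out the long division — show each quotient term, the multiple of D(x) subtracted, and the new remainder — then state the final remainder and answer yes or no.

R(x) = −3x² − x − 2, so D(x) is not a factor of P(x). no

Step 1: lead(−2x⁷ − 4x⁶ + 6x⁵ + 26x⁴ + 21x³ − 24x² − 49x − 20) ÷ lead(D) = −2x⁷ ÷ x³ = −2x⁴. Subtract (−2x⁴)·D = −2x⁷ − 2x⁶ + 8x⁵ + 12x⁴. Remainder: −2x⁶ − 2x⁵ + 14x⁴ + 21x³ − 24x² − 49x − 20.
Step 2: lead(−2x⁶ − 2x⁵ + 14x⁴ + 21x³ − 24x² − 49x − 20) ÷ lead(D) = −2x⁶ ÷ x³ = −2x³. Subtract (−2x³)·D = −2x⁶ − 2x⁵ + 8x⁴ + 12x³. Remainder: 6x⁴ + 9x³ − 24x² − 49x − 20.
Step 3: lead(6x⁴ + 9x³ − 24x² − 49x − 20) ÷ lead(D) = 6x⁴ ÷ x³ = 6x. Subtract (6x)·D = 6x⁴ + 6x³ − 24x² − 36x. Remainder: 3x³ − 13x − 20.
Step 4: lead(3x³ − 13x − 20) ÷ lead(D) = 3x³ ÷ x³ = 3. Subtract (3)·D = 3x³ + 3x² − 12x − 18. Remainder: −3x² − x − 2.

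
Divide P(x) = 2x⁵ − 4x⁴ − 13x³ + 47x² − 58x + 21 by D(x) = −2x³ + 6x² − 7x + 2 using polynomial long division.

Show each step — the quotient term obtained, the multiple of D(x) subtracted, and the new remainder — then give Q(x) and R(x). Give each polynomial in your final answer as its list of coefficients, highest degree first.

Q = [-1, -1, 7]; R = [-7, 7]

Step 1: lead(2x⁵ − 4x⁴ − 13x³ + 47x² − 58x + 21) ÷ lead(D) = 2x⁵ ÷ −2x³ = −x². Subtract (−x²)·D = 2x⁵ − 6x⁴ + 7x³ − 2x². Remainder: 2x⁴ − 20x³ + 49x² − 58x + 21.
Step 2: lead(2x⁴ − 20x³ + 49x² − 58x + 21) ÷ lead(D) = 2x⁴ ÷ −2x³ = −x. Subtract (−x)·D = 2x⁴ − 6x³ + 7x² − 2x. Remainder: −14x³ + 42x² − 56x + 21.
Step 3: lead(−14x³ + 42x² − 56x + 21) ÷ lead(D) = −14x³ ÷ −2x³ = 7. Subtract (7)·D = −14x³ + 42x² − 49x + 14. Remainder: −7x + 7.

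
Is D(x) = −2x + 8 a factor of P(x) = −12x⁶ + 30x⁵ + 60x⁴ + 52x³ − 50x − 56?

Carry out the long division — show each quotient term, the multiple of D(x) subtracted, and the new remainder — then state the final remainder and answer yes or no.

Step 1: lead(−12x⁶ + 30x⁵ + 60x⁴ + 52x³ − 50x − 56) ÷ lead(D) = −12x⁶ ÷ −2x = 6x⁵. Subtract (6x⁵)·D = −12x⁶ + 48x⁵. Remainder: −18x⁵ + 60x⁴ + 52x³ − 50x − 56.
Step 2: lead(−18x⁵ + 60x⁴ + 52x³ − 50x − 56) ÷ lead(D) = −18x⁵ ÷ −2x = 9x⁴. Subtract (9x⁴)·D = −18x⁵ + 72x⁴. Remainder: −12x⁴ + 52x³ − 50x − 56.
Step 3: lead(−12x⁴ + 52x³ − 50x − 56) ÷ lead(D) = −12x⁴ ÷ −2x = 6x³. Subtract (6x³)·D = −12x⁴ + 48x³. Remainder: 4x³ − 50x − 56.
Step 4: lead(4x³ − 50x − 56) ÷ lead(D) = 4x³ ÷ −2x = −2x². Subtract (−2x²)·D = 4x³ − 16x². Remainder: 16x² − 50x − 56.
Step 5: lead(16x² − 50x − 56) ÷ lead(D) = 16x² ÷ −2x = −8x. Subtract (−8x)·D = 16x² − 64x. Remainder: 14x − 56.
Step 6: lead(14x − 56) ÷ lead(D) = 14x ÷ −2x = −7. Subtract (−7)·D = 14x − 56. Remainder: 0.

R(x) = 0, so D(x) is a factor of P(x). yes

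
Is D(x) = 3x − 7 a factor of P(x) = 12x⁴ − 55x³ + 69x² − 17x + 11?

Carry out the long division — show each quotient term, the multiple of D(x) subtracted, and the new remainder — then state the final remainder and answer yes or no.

R(x) = 4, so D(x) is not a factor of P(x). no

Step 1: lead(12x⁴ − 55x³ + 69x² − 17x + 11) ÷ lead(D) = 12x⁴ ÷ 3x = 4x³. Subtract (4x³)·D = 12x⁴ − 28x³. Remainder: −27x³ + 69x² − 17x + 11.
Step 2: lead(−27x³ + 69x² − 17x + 11) ÷ lead(D) = −27x³ ÷ 3x = −9x². Subtract (−9x²)·D = −27x³ + 63x². Remainder: 6x² − 17x + 11.
Step 3: lead(6x² − 17x + 11) ÷ lead(D) = 6x² ÷ 3x = 2x. Subtract (2x)·D = 6x² − 14x. Remainder: −3x + 11.
Step 4: lead(−3x + 11) ÷ lead(D) = −3x ÷ 3x = −1. Subtract (−1)·D = −3x + 7. Remainder: 4.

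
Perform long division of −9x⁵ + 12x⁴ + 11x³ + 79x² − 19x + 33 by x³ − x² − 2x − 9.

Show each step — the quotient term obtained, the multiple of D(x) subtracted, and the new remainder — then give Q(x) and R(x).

Step 1: lead(−9x⁵ + 12x⁴ + 11x³ + 79x² − 19x + 33) ÷ lead(D) = −9x⁵ ÷ x³ = −9x². Subtract (−9x²)·D = −9x⁵ + 9x⁴ + 18x³ + 81x². Remainder: 3x⁴ − 7x³ − 2x² − 19x + 33.
Step 2: lead(3x⁴ − 7x³ − 2x² − 19x + 33) ÷ lead(D) = 3x⁴ ÷ x³ = 3x. Subtract (3x)·D = 3x⁴ − 3x³ − 6x² − 27x. Remainder: −4x³ + 4x² + 8x + 33.
Step 3: lead(−4x³ + 4x² + 8x + 33) ÷ lead(D) = −4x³ ÷ x³ = −4. Subtract (−4)·D = −4x³ + 4x² + 8x + 36. Remainder: −3.

Q(x) = −9x² + 3x − 4; R(x) = −3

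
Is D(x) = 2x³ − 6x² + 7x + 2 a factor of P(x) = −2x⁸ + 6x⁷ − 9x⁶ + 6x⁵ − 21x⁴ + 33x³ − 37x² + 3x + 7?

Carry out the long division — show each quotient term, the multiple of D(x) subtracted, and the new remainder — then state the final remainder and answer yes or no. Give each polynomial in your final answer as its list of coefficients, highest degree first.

Step 1: lead(−2x⁸ + 6x⁷ − 9x⁶ + 6x⁵ − 21x⁴ + 33x³ − 37x² + 3x + 7) ÷ lead(D) = −2x⁸ ÷ 2x³ = −x⁵. Subtract (−x⁵)·D = −2x⁸ + 6x⁷ − 7x⁶ − 2x⁵. Remainder: −2x⁶ + 8x⁵ − 21x⁴ + 33x³ − 37x² + 3x + 7.
Step 2: lead(−2x⁶ + 8x⁵ − 21x⁴ + 33x³ − 37x² + 3x + 7) ÷ lead(D) = −2x⁶ ÷ 2x³ = −x³. Subtract (−x³)·D = −2x⁶ + 6x⁵ − 7x⁴ − 2x³. Remainder: 2x⁵ − 14x⁴ + 35x³ − 37x² + 3x + 7.
Step 3: lead(2x⁵ − 14x⁴ + 35x³ − 37x² + 3x + 7) ÷ lead(D) = 2x⁵ ÷ 2x³ = x². Subtract (x²)·D = 2x⁵ − 6x⁴ + 7x³ + 2x². Remainder: −8x⁴ + 28x³ − 39x² + 3x + 7.
Step 4: lead(−8x⁴ + 28x³ − 39x² + 3x + 7) ÷ lead(D) = −8x⁴ ÷ 2x³ = −4x. Subtract (−4x)·D = −8x⁴ + 24x³ − 28x² − 8x. Remainder: 4x³ − 11x² + 11x + 7.
Step 5: lead(4x³ − 11x² + 11x + 7) ÷ lead(D) = 4x³ ÷ 2x³ = 2. Subtract (2)·D = 4x³ − 12x² + 14x + 4. Remainder: x² − 3x + 3.

R = [1, -3, 3], so D(x) is not a factor of P(x). no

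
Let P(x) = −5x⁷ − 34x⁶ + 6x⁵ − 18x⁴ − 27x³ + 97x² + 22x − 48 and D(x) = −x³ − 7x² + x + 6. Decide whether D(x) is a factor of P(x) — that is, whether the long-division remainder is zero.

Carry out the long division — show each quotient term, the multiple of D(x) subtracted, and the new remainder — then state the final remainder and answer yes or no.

R(x) = 0, so D(x) is a factor of P(x). yes

Step 1: lead(−5x⁷ − 34x⁶ + 6x⁵ − 18x⁴ − 27x³ + 97x² + 22x − 48) ÷ lead(D) = −5x⁷ ÷ −x³ = 5x⁴. Subtract (5x⁴)·D = −5x⁷ − 35x⁶ + 5x⁵ + 30x⁴. Remainder: x⁶ + x⁵ − 48x⁴ − 27x³ + 97x² + 22x − 48.
Step 2: lead(x⁶ + x⁵ − 48x⁴ − 27x³ + 97x² + 22x − 48) ÷ lead(D) = x⁶ ÷ −x³ = −x³. Subtract (−x³)·D = x⁶ + 7x⁵ − x⁴ − 6x³. Remainder: −6x⁵ − 47x⁴ − 21x³ + 97x² + 22x − 48.
Step 3: lead(−6x⁵ − 47x⁴ − 21x³ + 97x² + 22x − 48) ÷ lead(D) = −6x⁵ ÷ −x³ = 6x². Subtract (6x²)·D = −6x⁵ − 42x⁴ + 6x³ + 36x². Remainder: −5x⁴ − 27x³ + 61x² + 22x − 48.
Step 4: lead(−5x⁴ − 27x³ + 61x² + 22x − 48) ÷ lead(D) = −5x⁴ ÷ −x³ = 5x. Subtract (5x)·D = −5x⁴ − 35x³ + 5x² + 30x. Remainder: 8x³ + 56x² − 8x − 48.
Step 5: lead(8x³ + 56x² − 8x − 48) ÷ lead(D) = 8x³ ÷ −x³ = −8. Subtract (−8)·D = 8x³ + 56x² − 8x − 48. Remainder: 0.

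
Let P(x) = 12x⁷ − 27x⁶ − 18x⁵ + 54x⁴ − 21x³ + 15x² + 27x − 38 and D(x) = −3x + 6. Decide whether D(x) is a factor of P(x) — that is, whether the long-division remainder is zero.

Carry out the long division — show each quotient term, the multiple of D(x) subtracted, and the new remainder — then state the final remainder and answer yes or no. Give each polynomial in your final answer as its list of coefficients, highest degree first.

R = [4], so D(x) is not a factor of P(x). no

Step 1: lead(12x⁷ − 27x⁶ − 18x⁵ + 54x⁴ − 21x³ + 15x² + 27x − 38) ÷ lead(D) = 12x⁷ ÷ −3x = −4x⁶. Subtract (−4x⁶)·D = 12x⁷ − 24x⁶. Remainder: −3x⁶ − 18x⁵ + 54x⁴ − 21x³ + 15x² + 27x − 38.
Step 2: lead(−3x⁶ − 18x⁵ + 54x⁴ − 21x³ + 15x² + 27x − 38) ÷ lead(D) = −3x⁶ ÷ −3x = x⁵. Subtract (x⁵)·D = −3x⁶ + 6x⁵. Remainder: −24x⁵ + 54x⁴ − 21x³ + 15x² + 27x − 38.
Step 3: lead(−24x⁵ + 54x⁴ − 21x³ + 15x² + 27x − 38) ÷ lead(D) = −24x⁵ ÷ −3x = 8x⁴. Subtract (8x⁴)·D = −24x⁵ + 48x⁴. Remainder: 6x⁴ − 21x³ + 15x² + 27x − 38.
Step 4: lead(6x⁴ − 21x³ + 15x² + 27x − 38) ÷ lead(D) = 6x⁴ ÷ −3x = −2x³. Subtract (−2x³)·D = 6x⁴ − 12x³. Remainder: −9x³ + 15x² + 27x − 38.
Step 5: lead(−9x³ + 15x² + 27x − 38) ÷ lead(D) = −9x³ ÷ −3x = 3x². Subtract (3x²)·D = −9x³ + 18x². Remainder: −3x² + 27x − 38.
Step 6: lead(−3x² + 27x − 38) ÷ lead(D) = −3x² ÷ −3x = x. Subtract (x)·D = −3x² + 6x. Remainder: 21x − 38.
Step 7: lead(21x − 38) ÷ lead(D) = 21x ÷ −3x = −7. Subtract (−7)·D = 21x − 42. Remainder: 4.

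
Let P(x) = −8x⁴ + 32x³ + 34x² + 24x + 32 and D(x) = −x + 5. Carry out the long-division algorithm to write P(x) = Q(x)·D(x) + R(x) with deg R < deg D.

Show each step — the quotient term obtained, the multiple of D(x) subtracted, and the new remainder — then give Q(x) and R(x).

Q(x) = 8x³ + 8x² + 6x + 6; R(x) = 2

Step 1: lead(−8x⁴ + 32x³ + 34x² + 24x + 32) ÷ lead(D) = −8x⁴ ÷ −x = 8x³. Subtract (8x³)·D = −8x⁴ + 40x³. Remainder: −8x³ + 34x² + 24x + 32.
Step 2: lead(−8x³ + 34x² + 24x + 32) ÷ lead(D) = −8x³ ÷ −x = 8x². Subtract (8x²)·D = −8x³ + 40x². Remainder: −6x² + 24x + 32.
Step 3: lead(−6x² + 24x + 32) ÷ lead(D) = −6x² ÷ −x = 6x. Subtract (6x)·D = −6x² + 30x. Remainder: −6x + 32.
Step 4: lead(−6x + 32) ÷ lead(D) = −6x ÷ −x = 6. Subtract (6)·D = −6x + 30. Remainder: 2.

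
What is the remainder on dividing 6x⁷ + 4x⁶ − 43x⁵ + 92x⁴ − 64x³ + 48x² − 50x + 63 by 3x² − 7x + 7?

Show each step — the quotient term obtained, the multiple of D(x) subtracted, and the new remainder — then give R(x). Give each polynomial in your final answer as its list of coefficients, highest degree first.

Step 1: lead(6x⁷ + 4x⁶ − 43x⁵ + 92x⁴ − 64x³ + 48x² − 50x + 63) ÷ lead(D) = 6x⁷ ÷ 3x² = 2x⁵. Subtract (2x⁵)·D = 6x⁷ − 14x⁶ + 14x⁵. Remainder: 18x⁶ − 57x⁵ + 92x⁴ − 64x³ + 48x² − 50x + 63.
Step 2: lead(18x⁶ − 57x⁵ + 92x⁴ − 64x³ + 48x² − 50x + 63) ÷ lead(D) = 18x⁶ ÷ 3x² = 6x⁴. Subtract (6x⁴)·D = 18x⁶ − 42x⁵ + 42x⁴. Remainder: −15x⁵ + 50x⁴ − 64x³ + 48x² − 50x + 63.
Step 3: lead(−15x⁵ + 50x⁴ − 64x³ + 48x² − 50x + 63) ÷ lead(D) = −15x⁵ ÷ 3x² = −5x³. Subtract (−5x³)·D = −15x⁵ + 35x⁴ − 35x³. Remainder: 15x⁴ − 29x³ + 48x² − 50x + 63.
Step 4: lead(15x⁴ − 29x³ + 48x² − 50x + 63) ÷ lead(D) = 15x⁴ ÷ 3x² = 5x². Subtract (5x²)·D = 15x⁴ − 35x³ + 35x². Remainder: 6x³ + 13x² − 50x + 63.
Step 5: lead(6x³ + 13x² − 50x + 63) ÷ lead(D) = 6x³ ÷ 3x² = 2x. Subtract (2x)·D = 6x³ − 14x² + 14x. Remainder: 27x² − 64x + 63.
Step 6: lead(27x² − 64x + 63) ÷ lead(D) = 27x² ÷ 3x² = 9. Subtract (9)·D = 27x² − 63x + 63. Remainder: −x.

R = [-1, 0]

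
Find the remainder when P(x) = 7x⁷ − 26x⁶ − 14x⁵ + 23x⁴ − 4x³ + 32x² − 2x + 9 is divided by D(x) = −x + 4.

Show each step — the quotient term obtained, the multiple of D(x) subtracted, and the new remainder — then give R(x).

R(x) = 1

Step 1: lead(7x⁷ − 26x⁶ − 14x⁵ + 23x⁴ − 4x³ + 32x² − 2x + 9) ÷ lead(D) = 7x⁷ ÷ −x = −7x⁶. Subtract (−7x⁶)·D = 7x⁷ − 28x⁶. Remainder: 2x⁶ − 14x⁵ + 23x⁴ − 4x³ + 32x² − 2x + 9.
Step 2: lead(2x⁶ − 14x⁵ + 23x⁴ − 4x³ + 32x² − 2x + 9) ÷ lead(D) = 2x⁶ ÷ −x = −2x⁵. Subtract (−2x⁵)·D = 2x⁶ − 8x⁵. Remainder: −6x⁵ + 23x⁴ − 4x³ + 32x² − 2x + 9.
Step 3: lead(−6x⁵ + 23x⁴ − 4x³ + 32x² − 2x + 9) ÷ lead(D) = −6x⁵ ÷ −x = 6x⁴. Subtract (6x⁴)·D = −6x⁵ + 24x⁴. Remainder: −x⁴ − 4x³ + 32x² − 2x + 9.
Step 4: lead(−x⁴ − 4x³ + 32x² − 2x + 9) ÷ lead(D) = −x⁴ ÷ −x = x³. Subtract (x³)·D = −x⁴ + 4x³. Remainder: −8x³ + 32x² − 2x + 9.
Step 5: lead(−8x³ + 32x² − 2x + 9) ÷ lead(D) = −8x³ ÷ −x = 8x². Subtract (8x²)·D = −8x³ + 32x². Remainder: −2x + 9.
Step 6: lead(−2x + 9) ÷ lead(D) = −2x ÷ −x = 2. Subtract (2)·D = −2x + 8. Remainder: 1.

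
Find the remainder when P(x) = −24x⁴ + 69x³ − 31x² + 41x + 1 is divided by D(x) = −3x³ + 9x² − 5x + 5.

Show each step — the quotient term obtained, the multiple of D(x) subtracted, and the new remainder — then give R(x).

R(x) = 6x − 4

Step 1: lead(−24x⁴ + 69x³ − 31x² + 41x + 1) ÷ lead(D) = −24x⁴ ÷ −3x³ = 8x. Subtract (8x)·D = −24x⁴ + 72x³ − 40x² + 40x. Remainder: −3x³ + 9x² + x + 1.
Step 2: lead(−3x³ + 9x² + x + 1) ÷ lead(D) = −3x³ ÷ −3x³ = 1. Subtract (1)·D = −3x³ + 9x² − 5x + 5. Remainder: 6x − 4.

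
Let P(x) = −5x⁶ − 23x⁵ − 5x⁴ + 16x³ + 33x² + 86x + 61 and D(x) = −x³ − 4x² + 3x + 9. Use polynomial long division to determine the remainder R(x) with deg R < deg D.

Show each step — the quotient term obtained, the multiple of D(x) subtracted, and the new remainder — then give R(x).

Step 1: lead(−5x⁶ − 23x⁵ − 5x⁴ + 16x³ + 33x² + 86x + 61) ÷ lead(D) = −5x⁶ ÷ −x³ = 5x³. Subtract (5x³)·D = −5x⁶ − 20x⁵ + 15x⁴ + 45x³. Remainder: −3x⁵ − 20x⁴ − 29x³ + 33x² + 86x + 61.
Step 2: lead(−3x⁵ − 20x⁴ − 29x³ + 33x² + 86x + 61) ÷ lead(D) = −3x⁵ ÷ −x³ = 3x². Subtract (3x²)·D = −3x⁵ − 12x⁴ + 9x³ + 27x². Remainder: −8x⁴ − 38x³ + 6x² + 86x + 61.
Step 3: lead(−8x⁴ − 38x³ + 6x² + 86x + 61) ÷ lead(D) = −8x⁴ ÷ −x³ = 8x. Subtract (8x)·D = −8x⁴ − 32x³ + 24x² + 72x. Remainder: −6x³ − 18x² + 14x + 61.
Step 4: lead(−6x³ − 18x² + 14x + 61) ÷ lead(D) = −6x³ ÷ −x³ = 6. Subtract (6)·D = −6x³ − 24x² + 18x + 54. Remainder: 6x² − 4x + 7.

R(x) = 6x² − 4x + 7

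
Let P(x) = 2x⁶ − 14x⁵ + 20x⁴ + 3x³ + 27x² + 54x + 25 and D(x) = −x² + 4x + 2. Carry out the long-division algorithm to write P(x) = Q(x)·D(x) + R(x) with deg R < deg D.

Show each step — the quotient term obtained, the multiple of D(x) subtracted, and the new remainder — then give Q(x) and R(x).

Q(x) = −2x⁴ + 6x³ + 9x + 9; R(x) = 7

Step 1: lead(2x⁶ − 14x⁵ + 20x⁴ + 3x³ + 27x² + 54x + 25) ÷ lead(D) = 2x⁶ ÷ −x² = −2x⁴. Subtract (−2x⁴)·D = 2x⁶ − 8x⁵ − 4x⁴. Remainder: −6x⁵ + 24x⁴ + 3x³ + 27x² + 54x + 25.
Step 2: lead(−6x⁵ + 24x⁴ + 3x³ + 27x² + 54x + 25) ÷ lead(D) = −6x⁵ ÷ −x² = 6x³. Subtract (6x³)·D = −6x⁵ + 24x⁴ + 12x³. Remainder: −9x³ + 27x² + 54x + 25.
Step 3: lead(−9x³ + 27x² + 54x + 25) ÷ lead(D) = −9x³ ÷ −x² = 9x. Subtract (9x)·D = −9x³ + 36x² + 18x. Remainder: −9x² + 36x + 25.
Step 4: lead(−9x² + 36x + 25) ÷ lead(D) = −9x² ÷ −x² = 9. Subtract (9)·D = −9x² + 36x + 18. Remainder: 7.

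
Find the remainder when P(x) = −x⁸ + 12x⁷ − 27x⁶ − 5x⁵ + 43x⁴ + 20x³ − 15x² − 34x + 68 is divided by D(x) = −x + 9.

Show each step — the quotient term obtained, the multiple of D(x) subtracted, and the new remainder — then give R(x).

Step 1: lead(−x⁸ + 12x⁷ − 27x⁶ − 5x⁵ + 43x⁴ + 20x³ − 15x² − 34x + 68) ÷ lead(D) = −x⁸ ÷ −x = x⁷. Subtract (x⁷)·D = −x⁸ + 9x⁷. Remainder: 3x⁷ − 27x⁶ − 5x⁵ + 43x⁴ + 20x³ − 15x² − 34x + 68.
Step 2: lead(3x⁷ − 27x⁶ − 5x⁵ + 43x⁴ + 20x³ − 15x² − 34x + 68) ÷ lead(D) = 3x⁷ ÷ −x = −3x⁶. Subtract (−3x⁶)·D = 3x⁷ − 27x⁶. Remainder: −5x⁵ + 43x⁴ + 20x³ − 15x² − 34x + 68.
Step 3: lead(−5x⁵ + 43x⁴ + 20x³ − 15x² − 34x + 68) ÷ lead(D) = −5x⁵ ÷ −x = 5x⁴. Subtract (5x⁴)·D = −5x⁵ + 45x⁴. Remainder: −2x⁴ + 20x³ − 15x² − 34x + 68.
Step 4: lead(−2x⁴ + 20x³ − 15x² − 34x + 68) ÷ lead(D) = −2x⁴ ÷ −x = 2x³. Subtract (2x³)·D = −2x⁴ + 18x³. Remainder: 2x³ − 15x² − 34x + 68.
Step 5: lead(2x³ − 15x² − 34x + 68) ÷ lead(D) = 2x³ ÷ −x = −2x². Subtract (−2x²)·D = 2x³ − 18x². Remainder: 3x² − 34x + 68.
Step 6: lead(3x² − 34x + 68) ÷ lead(D) = 3x² ÷ −x = −3x. Subtract (−3x)·D = 3x² − 27x. Remainder: −7x + 68.
Step 7: lead(−7x + 68) ÷ lead(D) = −7x ÷ −x = 7. Subtract (7)·D = −7x + 63. Remainder: 5.

R(x) = 5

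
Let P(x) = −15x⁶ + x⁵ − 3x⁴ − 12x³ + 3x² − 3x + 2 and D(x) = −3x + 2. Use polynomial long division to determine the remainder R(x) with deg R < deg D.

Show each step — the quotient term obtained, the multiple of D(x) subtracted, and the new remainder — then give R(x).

Step 1: lead(−15x⁶ + x⁵ − 3x⁴ − 12x³ + 3x² − 3x + 2) ÷ lead(D) = −15x⁶ ÷ −3x = 5x⁵. Subtract (5x⁵)·D = −15x⁶ + 10x⁵. Remainder: −9x⁵ − 3x⁴ − 12x³ + 3x² − 3x + 2.
Step 2: lead(−9x⁵ − 3x⁴ − 12x³ + 3x² − 3x + 2) ÷ lead(D) = −9x⁵ ÷ −3x = 3x⁴. Subtract (3x⁴)·D = −9x⁵ + 6x⁴. Remainder: −9x⁴ − 12x³ + 3x² − 3x + 2.
Step 3: lead(−9x⁴ − 12x³ + 3x² − 3x + 2) ÷ lead(D) = −9x⁴ ÷ −3x = 3x³. Subtract (3x³)·D = −9x⁴ + 6x³. Remainder: −18x³ + 3x² − 3x + 2.
Step 4: lead(−18x³ + 3x² − 3x + 2) ÷ lead(D) = −18x³ ÷ −3x = 6x². Subtract (6x²)·D = −18x³ + 12x². Remainder: −9x² − 3x + 2.
Step 5: lead(−9x² − 3x + 2) ÷ lead(D) = −9x² ÷ −3x = 3x. Subtract (3x)·D = −9x² + 6x. Remainder: −9x + 2.
Step 6: lead(−9x + 2) ÷ lead(D) = −9x ÷ −3x = 3. Subtract (3)·D = −9x + 6. Remainder: −4.

R(x) = −4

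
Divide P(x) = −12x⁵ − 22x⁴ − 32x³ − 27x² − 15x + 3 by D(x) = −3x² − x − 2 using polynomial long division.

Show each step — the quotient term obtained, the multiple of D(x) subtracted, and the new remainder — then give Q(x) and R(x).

Q(x) = 4x³ + 6x² + 6x + 3; R(x) = 9

Step 1: lead(−12x⁵ − 22x⁴ − 32x³ − 27x² − 15x + 3) ÷ lead(D) = −12x⁵ ÷ −3x² = 4x³. Subtract (4x³)·D = −12x⁵ − 4x⁴ − 8x³. Remainder: −18x⁴ − 24x³ − 27x² − 15x + 3.
Step 2: lead(−18x⁴ − 24x³ − 27x² − 15x + 3) ÷ lead(D) = −18x⁴ ÷ −3x² = 6x². Subtract (6x²)·D = −18x⁴ − 6x³ − 12x². Remainder: −18x³ − 15x² − 15x + 3.
Step 3: lead(−18x³ − 15x² − 15x + 3) ÷ lead(D) = −18x³ ÷ −3x² = 6x. Subtract (6x)·D = −18x³ − 6x² − 12x. Remainder: −9x² − 3x + 3.
Step 4: lead(−9x² − 3x + 3) ÷ lead(D) = −9x² ÷ −3x² = 3. Subtract (3)·D = −9x² − 3x − 6. Remainder: 9.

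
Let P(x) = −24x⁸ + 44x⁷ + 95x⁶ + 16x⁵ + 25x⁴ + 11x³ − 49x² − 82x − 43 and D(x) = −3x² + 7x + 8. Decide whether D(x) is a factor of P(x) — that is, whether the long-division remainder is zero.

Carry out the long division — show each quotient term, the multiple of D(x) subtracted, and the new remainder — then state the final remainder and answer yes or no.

Step 1: lead(−24x⁸ + 44x⁷ + 95x⁶ + 16x⁵ + 25x⁴ + 11x³ − 49x² − 82x − 43) ÷ lead(D) = −24x⁸ ÷ −3x² = 8x⁶. Subtract (8x⁶)·D = −24x⁸ + 56x⁷ + 64x⁶. Remainder: −12x⁷ + 31x⁶ + 16x⁵ + 25x⁴ + 11x³ − 49x² − 82x − 43.
Step 2: lead(−12x⁷ + 31x⁶ + 16x⁵ + 25x⁴ + 11x³ − 49x² − 82x − 43) ÷ lead(D) = −12x⁷ ÷ −3x² = 4x⁵. Subtract (4x⁵)·D = −12x⁷ + 28x⁶ + 32x⁵. Remainder: 3x⁶ − 16x⁵ + 25x⁴ + 11x³ − 49x² − 82x − 43.
Step 3: lead(3x⁶ − 16x⁵ + 25x⁴ + 11x³ − 49x² − 82x − 43) ÷ lead(D) = 3x⁶ ÷ −3x² = −x⁴. Subtract (−x⁴)·D = 3x⁶ − 7x⁵ − 8x⁴. Remainder: −9x⁵ + 33x⁴ + 11x³ − 49x² − 82x − 43.
Step 4: lead(−9x⁵ + 33x⁴ + 11x³ − 49x² − 82x − 43) ÷ lead(D) = −9x⁵ ÷ −3x² = 3x³. Subtract (3x³)·D = −9x⁵ + 21x⁴ + 24x³. Remainder: 12x⁴ − 13x³ − 49x² − 82x − 43.
Step 5: lead(12x⁴ − 13x³ − 49x² − 82x − 43) ÷ lead(D) = 12x⁴ ÷ −3x² = −4x². Subtract (−4x²)·D = 12x⁴ − 28x³ − 32x². Remainder: 15x³ − 17x² − 82x − 43.
Step 6: lead(15x³ − 17x² − 82x − 43) ÷ lead(D) = 15x³ ÷ −3x² = −5x. Subtract (−5x)·D = 15x³ − 35x² − 40x. Remainder: 18x² − 42x − 43.
Step 7: lead(18x² − 42x − 43) ÷ lead(D) = 18x² ÷ −3x² = −6. Subtract (−6)·D = 18x² − 42x − 48. Remainder: 5.

R(x) = 5, so D(x) is not a factor of P(x). no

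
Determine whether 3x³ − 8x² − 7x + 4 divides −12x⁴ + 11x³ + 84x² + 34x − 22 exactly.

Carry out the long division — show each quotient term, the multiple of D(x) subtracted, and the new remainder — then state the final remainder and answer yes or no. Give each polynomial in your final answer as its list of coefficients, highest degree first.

Step 1: lead(−12x⁴ + 11x³ + 84x² + 34x − 22) ÷ lead(D) = −12x⁴ ÷ 3x³ = −4x. Subtract (−4x)·D = −12x⁴ + 32x³ + 28x² − 16x. Remainder: −21x³ + 56x² + 50x − 22.
Step 2: lead(−21x³ + 56x² + 50x − 22) ÷ lead(D) = −21x³ ÷ 3x³ = −7. Subtract (−7)·D = −21x³ + 56x² + 49x − 28. Remainder: x + 6.

R = [1, 6], so D(x) is not a factor of P(x). no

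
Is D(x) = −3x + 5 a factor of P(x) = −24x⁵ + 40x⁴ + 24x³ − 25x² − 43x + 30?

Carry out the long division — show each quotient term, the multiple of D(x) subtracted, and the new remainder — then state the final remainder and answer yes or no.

Step 1: lead(−24x⁵ + 40x⁴ + 24x³ − 25x² − 43x + 30) ÷ lead(D) = −24x⁵ ÷ −3x = 8x⁴. Subtract (8x⁴)·D = −24x⁵ + 40x⁴. Remainder: 24x³ − 25x² − 43x + 30.
Step 2: lead(24x³ − 25x² − 43x + 30) ÷ lead(D) = 24x³ ÷ −3x = −8x². Subtract (−8x²)·D = 24x³ − 40x². Remainder: 15x² − 43x + 30.
Step 3: lead(15x² − 43x + 30) ÷ lead(D) = 15x² ÷ −3x = −5x. Subtract (−5x)·D = 15x² − 25x. Remainder: −18x + 30.
Step 4: lead(−18x + 30) ÷ lead(D) = −18x ÷ −3x = 6. Subtract (6)·D = −18x + 30. Remainder: 0.

R(x) = 0, so D(x) is a factor of P(x). yes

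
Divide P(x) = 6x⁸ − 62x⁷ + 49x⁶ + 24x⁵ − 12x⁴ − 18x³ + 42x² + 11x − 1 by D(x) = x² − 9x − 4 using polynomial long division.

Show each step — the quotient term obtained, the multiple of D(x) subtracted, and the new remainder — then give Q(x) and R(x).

Step 1: lead(6x⁸ − 62x⁷ + 49x⁶ + 24x⁵ − 12x⁴ − 18x³ + 42x² + 11x − 1) ÷ lead(D) = 6x⁸ ÷ x² = 6x⁶. Subtract (6x⁶)·D = 6x⁸ − 54x⁷ − 24x⁶. Remainder: −8x⁷ + 73x⁶ + 24x⁵ − 12x⁴ − 18x³ + 42x² + 11x − 1.
Step 2: lead(−8x⁷ + 73x⁶ + 24x⁵ − 12x⁴ − 18x³ + 42x² + 11x − 1) ÷ lead(D) = −8x⁷ ÷ x² = −8x⁵. Subtract (−8x⁵)·D = −8x⁷ + 72x⁶ + 32x⁵. Remainder: x⁶ − 8x⁵ − 12x⁴ − 18x³ + 42x² + 11x − 1.
Step 3: lead(x⁶ − 8x⁵ − 12x⁴ − 18x³ + 42x² + 11x − 1) ÷ lead(D) = x⁶ ÷ x² = x⁴. Subtract (x⁴)·D = x⁶ − 9x⁵ − 4x⁴. Remainder: x⁵ − 8x⁴ − 18x³ + 42x² + 11x − 1.
Step 4: lead(x⁵ − 8x⁴ − 18x³ + 42x² + 11x − 1) ÷ lead(D) = x⁵ ÷ x² = x³. Subtract (x³)·D = x⁵ − 9x⁴ − 4x³. Remainder: x⁴ − 14x³ + 42x² + 11x − 1.
Step 5: lead(x⁴ − 14x³ + 42x² + 11x − 1) ÷ lead(D) = x⁴ ÷ x² = x². Subtract (x²)·D = x⁴ − 9x³ − 4x². Remainder: −5x³ + 46x² + 11x − 1.
Step 6: lead(−5x³ + 46x² + 11x − 1) ÷ lead(D) = −5x³ ÷ x² = −5x. Subtract (−5x)·D = −5x³ + 45x² + 20x. Remainder: x² − 9x − 1.
Step 7: lead(x² − 9x − 1) ÷ lead(D) = x² ÷ x² = 1. Subtract (1)·D = x² − 9x − 4. Remainder: 3.

Q(x) = 6x⁶ − 8x⁵ + x⁴ + x³ + x² − 5x + 1; R(x) = 3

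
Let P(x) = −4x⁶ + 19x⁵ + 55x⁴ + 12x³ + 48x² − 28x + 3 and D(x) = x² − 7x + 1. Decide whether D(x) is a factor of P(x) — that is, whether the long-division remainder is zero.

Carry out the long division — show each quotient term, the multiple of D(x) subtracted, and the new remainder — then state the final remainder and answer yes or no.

R(x) = 0, so D(x) is a factor of P(x). yes

Step 1: lead(−4x⁶ + 19x⁵ + 55x⁴ + 12x³ + 48x² − 28x + 3) ÷ lead(D) = −4x⁶ ÷ x² = −4x⁴. Subtract (−4x⁴)·D = −4x⁶ + 28x⁵ − 4x⁴. Remainder: −9x⁵ + 59x⁴ + 12x³ + 48x² − 28x + 3.
Step 2: lead(−9x⁵ + 59x⁴ + 12x³ + 48x² − 28x + 3) ÷ lead(D) = −9x⁵ ÷ x² = −9x³. Subtract (−9x³)·D = −9x⁵ + 63x⁴ − 9x³. Remainder: −4x⁴ + 21x³ + 48x² − 28x + 3.
Step 3: lead(−4x⁴ + 21x³ + 48x² − 28x + 3) ÷ lead(D) = −4x⁴ ÷ x² = −4x². Subtract (−4x²)·D = −4x⁴ + 28x³ − 4x². Remainder: −7x³ + 52x² − 28x + 3.
Step 4: lead(−7x³ + 52x² − 28x + 3) ÷ lead(D) = −7x³ ÷ x² = −7x. Subtract (−7x)·D = −7x³ + 49x² − 7x. Remainder: 3x² − 21x + 3.
Step 5: lead(3x² − 21x + 3) ÷ lead(D) = 3x² ÷ x² = 3. Subtract (3)·D = 3x² − 21x + 3. Remainder: 0.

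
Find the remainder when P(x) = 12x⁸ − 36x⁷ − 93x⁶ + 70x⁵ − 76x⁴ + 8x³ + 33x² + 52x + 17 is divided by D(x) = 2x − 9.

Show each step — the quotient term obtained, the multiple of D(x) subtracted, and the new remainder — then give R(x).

R(x) = 8

Step 1: lead(12x⁸ − 36x⁷ − 93x⁶ + 70x⁵ − 76x⁴ + 8x³ + 33x² + 52x + 17) ÷ lead(D) = 12x⁸ ÷ 2x = 6x⁷. Subtract (6x⁷)·D = 12x⁸ − 54x⁷. Remainder: 18x⁷ − 93x⁶ + 70x⁵ − 76x⁴ + 8x³ + 33x² + 52x + 17.
Step 2: lead(18x⁷ − 93x⁶ + 70x⁵ − 76x⁴ + 8x³ + 33x² + 52x + 17) ÷ lead(D) = 18x⁷ ÷ 2x = 9x⁶. Subtract (9x⁶)·D = 18x⁷ − 81x⁶. Remainder: −12x⁶ + 70x⁵ − 76x⁴ + 8x³ + 33x² + 52x + 17.
Step 3: lead(−12x⁶ + 70x⁵ − 76x⁴ + 8x³ + 33x² + 52x + 17) ÷ lead(D) = −12x⁶ ÷ 2x = −6x⁵. Subtract (−6x⁵)·D = −12x⁶ + 54x⁵. Remainder: 16x⁵ − 76x⁴ + 8x³ + 33x² + 52x + 17.
Step 4: lead(16x⁵ − 76x⁴ + 8x³ + 33x² + 52x + 17) ÷ lead(D) = 16x⁵ ÷ 2x = 8x⁴. Subtract (8x⁴)·D = 16x⁵ − 72x⁴. Remainder: −4x⁴ + 8x³ + 33x² + 52x + 17.
Step 5: lead(−4x⁴ + 8x³ + 33x² + 52x + 17) ÷ lead(D) = −4x⁴ ÷ 2x = −2x³. Subtract (−2x³)·D = −4x⁴ + 18x³. Remainder: −10x³ + 33x² + 52x + 17.
Step 6: lead(−10x³ + 33x² + 52x + 17) ÷ lead(D) = −10x³ ÷ 2x = −5x². Subtract (−5x²)·D = −10x³ + 45x². Remainder: −12x² + 52x + 17.
Step 7: lead(−12x² + 52x + 17) ÷ lead(D) = −12x² ÷ 2x = −6x. Subtract (−6x)·D = −12x² + 54x. Remainder: −2x + 17.
Step 8: lead(−2x + 17) ÷ lead(D) = −2x ÷ 2x = −1. Subtract (−1)·D = −2x + 9. Remainder: 8.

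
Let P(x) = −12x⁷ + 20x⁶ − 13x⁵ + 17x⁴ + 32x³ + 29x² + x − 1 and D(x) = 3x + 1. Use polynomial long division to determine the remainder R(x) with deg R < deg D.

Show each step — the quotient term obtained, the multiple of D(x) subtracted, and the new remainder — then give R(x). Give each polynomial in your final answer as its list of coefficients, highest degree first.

Step 1: lead(−12x⁷ + 20x⁶ − 13x⁵ + 17x⁴ + 32x³ + 29x² + x − 1) ÷ lead(D) = −12x⁷ ÷ 3x = −4x⁶. Subtract (−4x⁶)·D = −12x⁷ − 4x⁶. Remainder: 24x⁶ − 13x⁵ + 17x⁴ + 32x³ + 29x² + x − 1.
Step 2: lead(24x⁶ − 13x⁵ + 17x⁴ + 32x³ + 29x² + x − 1) ÷ lead(D) = 24x⁶ ÷ 3x = 8x⁵. Subtract (8x⁵)·D = 24x⁶ + 8x⁵. Remainder: −21x⁵ + 17x⁴ + 32x³ + 29x² + x − 1.
Step 3: lead(−21x⁵ + 17x⁴ + 32x³ + 29x² + x − 1) ÷ lead(D) = −21x⁵ ÷ 3x = −7x⁴. Subtract (−7x⁴)·D = −21x⁵ − 7x⁴. Remainder: 24x⁴ + 32x³ + 29x² + x − 1.
Step 4: lead(24x⁴ + 32x³ + 29x² + x − 1) ÷ lead(D) = 24x⁴ ÷ 3x = 8x³. Subtract (8x³)·D = 24x⁴ + 8x³. Remainder: 24x³ + 29x² + x − 1.
Step 5: lead(24x³ + 29x² + x − 1) ÷ lead(D) = 24x³ ÷ 3x = 8x². Subtract (8x²)·D = 24x³ + 8x². Remainder: 21x² + x − 1.
Step 6: lead(21x² + x − 1) ÷ lead(D) = 21x² ÷ 3x = 7x. Subtract (7x)·D = 21x² + 7x. Remainder: −6x − 1.
Step 7: lead(−6x − 1) ÷ lead(D) = −6x ÷ 3x = −2. Subtract (−2)·D = −6x − 2. Remainder: 1.

R = [1]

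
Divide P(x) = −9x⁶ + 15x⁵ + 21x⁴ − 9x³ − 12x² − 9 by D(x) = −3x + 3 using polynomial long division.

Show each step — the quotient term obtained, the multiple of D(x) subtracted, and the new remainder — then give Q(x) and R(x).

Q(x) = 3x⁵ − 2x⁴ − 9x³ − 6x² − 2x − 2; R(x) = −3

Step 1: lead(−9x⁶ + 15x⁵ + 21x⁴ − 9x³ − 12x² − 9) ÷ lead(D) = −9x⁶ ÷ −3x = 3x⁵. Subtract (3x⁵)·D = −9x⁶ + 9x⁵. Remainder: 6x⁵ + 21x⁴ − 9x³ − 12x² − 9.
Step 2: lead(6x⁵ + 21x⁴ − 9x³ − 12x² − 9) ÷ lead(D) = 6x⁵ ÷ −3x = −2x⁴. Subtract (−2x⁴)·D = 6x⁵ − 6x⁴. Remainder: 27x⁴ − 9x³ − 12x² − 9.
Step 3: lead(27x⁴ − 9x³ − 12x² − 9) ÷ lead(D) = 27x⁴ ÷ −3x = −9x³. Subtract (−9x³)·D = 27x⁴ − 27x³. Remainder: 18x³ − 12x² − 9.
Step 4: lead(18x³ − 12x² − 9) ÷ lead(D) = 18x³ ÷ −3x = −6x². Subtract (−6x²)·D = 18x³ − 18x². Remainder: 6x² − 9.
Step 5: lead(6x² − 9) ÷ lead(D) = 6x² ÷ −3x = −2x. Subtract (−2x)·D = 6x² − 6x. Remainder: 6x − 9.
Step 6: lead(6x − 9) ÷ lead(D) = 6x ÷ −3x = −2. Subtract (−2)·D = 6x − 6. Remainder: −3.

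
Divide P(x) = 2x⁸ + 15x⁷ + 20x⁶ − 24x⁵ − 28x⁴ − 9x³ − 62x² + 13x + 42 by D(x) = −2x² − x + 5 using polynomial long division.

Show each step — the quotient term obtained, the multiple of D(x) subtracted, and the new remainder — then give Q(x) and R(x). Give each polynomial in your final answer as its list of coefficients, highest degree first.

Step 1: lead(2x⁸ + 15x⁷ + 20x⁶ − 24x⁵ − 28x⁴ − 9x³ − 62x² + 13x + 42) ÷ lead(D) = 2x⁸ ÷ −2x² = −x⁶. Subtract (−x⁶)·D = 2x⁸ + x⁷ − 5x⁶. Remainder: 14x⁷ + 25x⁶ − 24x⁵ − 28x⁴ − 9x³ − 62x² + 13x + 42.
Step 2: lead(14x⁷ + 25x⁶ − 24x⁵ − 28x⁴ − 9x³ − 62x² + 13x + 42) ÷ lead(D) = 14x⁷ ÷ −2x² = −7x⁵. Subtract (−7x⁵)·D = 14x⁷ + 7x⁶ − 35x⁵. Remainder: 18x⁶ + 11x⁵ − 28x⁴ − 9x³ − 62x² + 13x + 42.
Step 3: lead(18x⁶ + 11x⁵ − 28x⁴ − 9x³ − 62x² + 13x + 42) ÷ lead(D) = 18x⁶ ÷ −2x² = −9x⁴. Subtract (−9x⁴)·D = 18x⁶ + 9x⁵ − 45x⁴. Remainder: 2x⁵ + 17x⁴ − 9x³ − 62x² + 13x + 42.
Step 4: lead(2x⁵ + 17x⁴ − 9x³ − 62x² + 13x + 42) ÷ lead(D) = 2x⁵ ÷ −2x² = −x³. Subtract (−x³)·D = 2x⁵ + x⁴ − 5x³. Remainder: 16x⁴ − 4x³ − 62x² + 13x + 42.
Step 5: lead(16x⁴ − 4x³ − 62x² + 13x + 42) ÷ lead(D) = 16x⁴ ÷ −2x² = −8x². Subtract (−8x²)·D = 16x⁴ + 8x³ − 40x². Remainder: −12x³ − 22x² + 13x + 42.
Step 6: lead(−12x³ − 22x² + 13x + 42) ÷ lead(D) = −12x³ ÷ −2x² = 6x. Subtract (6x)·D = −12x³ − 6x² + 30x. Remainder: −16x² − 17x + 42.
Step 7: lead(−16x² − 17x + 42) ÷ lead(D) = −16x² ÷ −2x² = 8. Subtract (8)·D = −16x² − 8x + 40. Remainder: −9x + 2.

Q = [-1, -7, -9, -1, -8, 6, 8]; R = [-9, 2]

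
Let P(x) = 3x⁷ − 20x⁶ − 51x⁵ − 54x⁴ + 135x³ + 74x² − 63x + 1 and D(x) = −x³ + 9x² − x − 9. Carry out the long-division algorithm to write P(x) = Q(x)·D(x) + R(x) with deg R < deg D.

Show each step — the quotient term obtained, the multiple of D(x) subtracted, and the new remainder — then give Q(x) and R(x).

Q(x) = −3x⁴ − 7x³ − 9x² + 7x; R(x) = 1

Step 1: lead(3x⁷ − 20x⁶ − 51x⁵ − 54x⁴ + 135x³ + 74x² − 63x + 1) ÷ lead(D) = 3x⁷ ÷ −x³ = −3x⁴. Subtract (−3x⁴)·D = 3x⁷ − 27x⁶ + 3x⁵ + 27x⁴. Remainder: 7x⁶ − 54x⁵ − 81x⁴ + 135x³ + 74x² − 63x + 1.
Step 2: lead(7x⁶ − 54x⁵ − 81x⁴ + 135x³ + 74x² − 63x + 1) ÷ lead(D) = 7x⁶ ÷ −x³ = −7x³. Subtract (−7x³)·D = 7x⁶ − 63x⁵ + 7x⁴ + 63x³. Remainder: 9x⁵ − 88x⁴ + 72x³ + 74x² − 63x + 1.
Step 3: lead(9x⁵ − 88x⁴ + 72x³ + 74x² − 63x + 1) ÷ lead(D) = 9x⁵ ÷ −x³ = −9x². Subtract (−9x²)·D = 9x⁵ − 81x⁴ + 9x³ + 81x². Remainder: −7x⁴ + 63x³ − 7x² − 63x + 1.
Step 4: lead(−7x⁴ + 63x³ − 7x² − 63x + 1) ÷ lead(D) = −7x⁴ ÷ −x³ = 7x. Subtract (7x)·D = −7x⁴ + 63x³ − 7x² − 63x. Remainder: 1.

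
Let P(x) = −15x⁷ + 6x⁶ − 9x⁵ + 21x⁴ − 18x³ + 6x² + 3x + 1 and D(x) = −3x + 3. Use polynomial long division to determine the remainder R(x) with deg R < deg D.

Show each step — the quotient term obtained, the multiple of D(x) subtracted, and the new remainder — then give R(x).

R(x) = −5

Step 1: lead(−15x⁷ + 6x⁶ − 9x⁵ + 21x⁴ − 18x³ + 6x² + 3x + 1) ÷ lead(D) = −15x⁷ ÷ −3x = 5x⁶. Subtract (5x⁶)·D = −15x⁷ + 15x⁶. Remainder: −9x⁶ − 9x⁵ + 21x⁴ − 18x³ + 6x² + 3x + 1.
Step 2: lead(−9x⁶ − 9x⁵ + 21x⁴ − 18x³ + 6x² + 3x + 1) ÷ lead(D) = −9x⁶ ÷ −3x = 3x⁵. Subtract (3x⁵)·D = −9x⁶ + 9x⁵. Remainder: −18x⁵ + 21x⁴ − 18x³ + 6x² + 3x + 1.
Step 3: lead(−18x⁵ + 21x⁴ − 18x³ + 6x² + 3x + 1) ÷ lead(D) = −18x⁵ ÷ −3x = 6x⁴. Subtract (6x⁴)·D = −18x⁵ + 18x⁴. Remainder: 3x⁴ − 18x³ + 6x² + 3x + 1.
Step 4: lead(3x⁴ − 18x³ + 6x² + 3x + 1) ÷ lead(D) = 3x⁴ ÷ −3x = −x³. Subtract (−x³)·D = 3x⁴ − 3x³. Remainder: −15x³ + 6x² + 3x + 1.
Step 5: lead(−15x³ + 6x² + 3x + 1) ÷ lead(D) = −15x³ ÷ −3x = 5x². Subtract (5x²)·D = −15x³ + 15x². Remainder: −9x² + 3x + 1.
Step 6: lead(−9x² + 3x + 1) ÷ lead(D) = −9x² ÷ −3x = 3x. Subtract (3x)·D = −9x² + 9x. Remainder: −6x + 1.
Step 7: lead(−6x + 1) ÷ lead(D) = −6x ÷ −3x = 2. Subtract (2)·D = −6x + 6. Remainder: −5.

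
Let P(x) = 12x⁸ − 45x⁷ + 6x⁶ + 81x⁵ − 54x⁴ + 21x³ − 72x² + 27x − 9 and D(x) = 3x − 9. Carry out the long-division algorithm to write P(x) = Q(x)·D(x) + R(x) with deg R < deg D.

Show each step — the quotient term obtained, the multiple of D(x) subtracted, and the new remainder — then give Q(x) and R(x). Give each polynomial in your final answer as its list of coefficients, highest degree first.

Q = [4, -3, -7, 6, 0, 7, -3, 0]; R = [-9]

Step 1: lead(12x⁸ − 45x⁷ + 6x⁶ + 81x⁵ − 54x⁴ + 21x³ − 72x² + 27x − 9) ÷ lead(D) = 12x⁸ ÷ 3x = 4x⁷. Subtract (4x⁷)·D = 12x⁸ − 36x⁷. Remainder: −9x⁷ + 6x⁶ + 81x⁵ − 54x⁴ + 21x³ − 72x² + 27x − 9.
Step 2: lead(−9x⁷ + 6x⁶ + 81x⁵ − 54x⁴ + 21x³ − 72x² + 27x − 9) ÷ lead(D) = −9x⁷ ÷ 3x = −3x⁶. Subtract (−3x⁶)·D = −9x⁷ + 27x⁶. Remainder: −21x⁶ + 81x⁵ − 54x⁴ + 21x³ − 72x² + 27x − 9.
Step 3: lead(−21x⁶ + 81x⁵ − 54x⁴ + 21x³ − 72x² + 27x − 9) ÷ lead(D) = −21x⁶ ÷ 3x = −7x⁵. Subtract (−7x⁵)·D = −21x⁶ + 63x⁵. Remainder: 18x⁵ − 54x⁴ + 21x³ − 72x² + 27x − 9.
Step 4: lead(18x⁵ − 54x⁴ + 21x³ − 72x² + 27x − 9) ÷ lead(D) = 18x⁵ ÷ 3x = 6x⁴. Subtract (6x⁴)·D = 18x⁵ − 54x⁴. Remainder: 21x³ − 72x² + 27x − 9.
Step 5: lead(21x³ − 72x² + 27x − 9) ÷ lead(D) = 21x³ ÷ 3x = 7x². Subtract (7x²)·D = 21x³ − 63x². Remainder: −9x² + 27x − 9.
Step 6: lead(−9x² + 27x − 9) ÷ lead(D) = −9x² ÷ 3x = −3x. Subtract (−3x)·D = −9x² + 27x. Remainder: −9.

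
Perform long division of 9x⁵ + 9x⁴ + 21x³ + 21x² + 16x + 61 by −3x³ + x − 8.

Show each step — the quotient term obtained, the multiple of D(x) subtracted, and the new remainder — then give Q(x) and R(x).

Q(x) = −3x² − 3x − 8; R(x) = −3

Step 1: lead(9x⁵ + 9x⁴ + 21x³ + 21x² + 16x + 61) ÷ lead(D) = 9x⁵ ÷ −3x³ = −3x². Subtract (−3x²)·D = 9x⁵ − 3x³ + 24x². Remainder: 9x⁴ + 24x³ − 3x² + 16x + 61.
Step 2: lead(9x⁴ + 24x³ − 3x² + 16x + 61) ÷ lead(D) = 9x⁴ ÷ −3x³ = −3x. Subtract (−3x)·D = 9x⁴ − 3x² + 24x. Remainder: 24x³ − 8x + 61.
Step 3: lead(24x³ − 8x + 61) ÷ lead(D) = 24x³ ÷ −3x³ = −8. Subtract (−8)·D = 24x³ − 8x + 64. Remainder: −3.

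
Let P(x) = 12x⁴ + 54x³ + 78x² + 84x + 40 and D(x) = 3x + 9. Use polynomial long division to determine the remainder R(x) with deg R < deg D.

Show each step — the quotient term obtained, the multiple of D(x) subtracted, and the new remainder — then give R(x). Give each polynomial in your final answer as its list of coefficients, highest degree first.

Step 1: lead(12x⁴ + 54x³ + 78x² + 84x + 40) ÷ lead(D) = 12x⁴ ÷ 3x = 4x³. Subtract (4x³)·D = 12x⁴ + 36x³. Remainder: 18x³ + 78x² + 84x + 40.
Step 2: lead(18x³ + 78x² + 84x + 40) ÷ lead(D) = 18x³ ÷ 3x = 6x². Subtract (6x²)·D = 18x³ + 54x². Remainder: 24x² + 84x + 40.
Step 3: lead(24x² + 84x + 40) ÷ lead(D) = 24x² ÷ 3x = 8x. Subtract (8x)·D = 24x² + 72x. Remainder: 12x + 40.
Step 4: lead(12x + 40) ÷ lead(D) = 12x ÷ 3x = 4. Subtract (4)·D = 12x + 36. Remainder: 4.

R = [4]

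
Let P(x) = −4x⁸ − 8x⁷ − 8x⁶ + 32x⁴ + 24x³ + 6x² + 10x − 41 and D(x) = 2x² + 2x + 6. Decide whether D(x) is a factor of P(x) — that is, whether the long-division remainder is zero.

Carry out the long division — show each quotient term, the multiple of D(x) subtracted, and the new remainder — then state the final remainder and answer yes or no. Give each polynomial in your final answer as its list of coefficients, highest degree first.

Step 1: lead(−4x⁸ − 8x⁷ − 8x⁶ + 32x⁴ + 24x³ + 6x² + 10x − 41) ÷ lead(D) = −4x⁸ ÷ 2x² = −2x⁶. Subtract (−2x⁶)·D = −4x⁸ − 4x⁷ − 12x⁶. Remainder: −4x⁷ + 4x⁶ + 32x⁴ + 24x³ + 6x² + 10x − 41.
Step 2: lead(−4x⁷ + 4x⁶ + 32x⁴ + 24x³ + 6x² + 10x − 41) ÷ lead(D) = −4x⁷ ÷ 2x² = −2x⁵. Subtract (−2x⁵)·D = −4x⁷ − 4x⁶ − 12x⁵. Remainder: 8x⁶ + 12x⁵ + 32x⁴ + 24x³ + 6x² + 10x − 41.
Step 3: lead(8x⁶ + 12x⁵ + 32x⁴ + 24x³ + 6x² + 10x − 41) ÷ lead(D) = 8x⁶ ÷ 2x² = 4x⁴. Subtract (4x⁴)·D = 8x⁶ + 8x⁵ + 24x⁴. Remainder: 4x⁵ + 8x⁴ + 24x³ + 6x² + 10x − 41.
Step 4: lead(4x⁵ + 8x⁴ + 24x³ + 6x² + 10x − 41) ÷ lead(D) = 4x⁵ ÷ 2x² = 2x³. Subtract (2x³)·D = 4x⁵ + 4x⁴ + 12x³. Remainder: 4x⁴ + 12x³ + 6x² + 10x − 41.
Step 5: lead(4x⁴ + 12x³ + 6x² + 10x − 41) ÷ lead(D) = 4x⁴ ÷ 2x² = 2x². Subtract (2x²)·D = 4x⁴ + 4x³ + 12x². Remainder: 8x³ − 6x² + 10x − 41.
Step 6: lead(8x³ − 6x² + 10x − 41) ÷ lead(D) = 8x³ ÷ 2x² = 4x. Subtract (4x)·D = 8x³ + 8x² + 24x. Remainder: −14x² − 14x − 41.
Step 7: lead(−14x² − 14x − 41) ÷ lead(D) = −14x² ÷ 2x² = −7. Subtract (−7)·D = −14x² − 14x − 42. Remainder: 1.

R = [1], so D(x) is not a factor of P(x). no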